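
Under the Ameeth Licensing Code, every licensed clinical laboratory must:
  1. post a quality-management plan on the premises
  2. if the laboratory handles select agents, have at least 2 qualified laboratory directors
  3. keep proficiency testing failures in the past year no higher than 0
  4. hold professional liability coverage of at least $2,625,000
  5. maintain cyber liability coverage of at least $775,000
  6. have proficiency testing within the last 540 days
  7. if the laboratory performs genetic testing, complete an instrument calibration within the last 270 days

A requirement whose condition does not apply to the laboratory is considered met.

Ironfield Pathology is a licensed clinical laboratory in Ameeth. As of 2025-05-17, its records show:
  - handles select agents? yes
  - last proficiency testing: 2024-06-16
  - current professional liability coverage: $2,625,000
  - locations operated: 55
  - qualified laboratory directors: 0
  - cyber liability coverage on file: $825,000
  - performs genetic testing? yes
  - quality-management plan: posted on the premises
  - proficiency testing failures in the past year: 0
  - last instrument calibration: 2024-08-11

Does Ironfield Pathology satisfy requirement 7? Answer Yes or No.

7. condition 'performs genetic testing' holds; instrument calibration 279 days ago vs limit 270 → not met

No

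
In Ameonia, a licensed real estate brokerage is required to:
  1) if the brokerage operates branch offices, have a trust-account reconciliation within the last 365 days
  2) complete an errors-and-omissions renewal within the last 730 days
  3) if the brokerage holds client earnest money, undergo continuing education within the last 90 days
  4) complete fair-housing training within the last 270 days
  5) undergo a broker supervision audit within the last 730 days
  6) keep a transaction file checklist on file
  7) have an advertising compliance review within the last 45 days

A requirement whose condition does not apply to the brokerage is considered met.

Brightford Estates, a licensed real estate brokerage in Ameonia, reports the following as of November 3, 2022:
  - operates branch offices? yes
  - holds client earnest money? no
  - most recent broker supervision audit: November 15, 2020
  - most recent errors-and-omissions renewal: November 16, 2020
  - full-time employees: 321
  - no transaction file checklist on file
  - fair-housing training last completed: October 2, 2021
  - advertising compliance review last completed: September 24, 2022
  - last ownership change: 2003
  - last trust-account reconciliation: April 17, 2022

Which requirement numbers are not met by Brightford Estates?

4, 6

1. condition 'operates branch offices' holds; trust-account reconciliation 200 days ago vs limit 365 → met
2. errors-and-omissions renewal 717 days ago vs limit 730 → met
3. condition 'holds client earnest money' does not hold → requirement n/a → met
4. fair-housing training 397 days ago vs limit 270 → not met
5. broker supervision audit 718 days ago vs limit 730 → met
6. transaction file checklist absent → not met
7. advertising compliance review 40 days ago vs limit 45 → met
Not met: 4, 6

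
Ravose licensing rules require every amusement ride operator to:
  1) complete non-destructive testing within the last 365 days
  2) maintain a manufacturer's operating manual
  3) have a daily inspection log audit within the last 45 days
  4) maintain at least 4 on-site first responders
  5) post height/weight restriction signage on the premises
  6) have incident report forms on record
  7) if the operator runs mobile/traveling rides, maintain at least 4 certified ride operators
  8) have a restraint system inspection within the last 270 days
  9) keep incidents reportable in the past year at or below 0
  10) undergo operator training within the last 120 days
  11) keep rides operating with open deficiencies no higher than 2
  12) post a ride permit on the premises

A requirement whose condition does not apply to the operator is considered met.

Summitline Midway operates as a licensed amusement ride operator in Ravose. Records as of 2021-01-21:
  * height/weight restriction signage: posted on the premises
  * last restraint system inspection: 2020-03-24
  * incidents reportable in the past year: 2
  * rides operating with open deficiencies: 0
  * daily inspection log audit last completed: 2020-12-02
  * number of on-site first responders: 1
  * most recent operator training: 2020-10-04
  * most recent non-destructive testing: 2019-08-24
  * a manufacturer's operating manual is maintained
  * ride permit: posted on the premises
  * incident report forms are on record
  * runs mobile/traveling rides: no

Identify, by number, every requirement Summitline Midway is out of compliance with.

1, 3, 4, 8, 9

1. non-destructive testing 516 days ago vs limit 365 → not met
2. manufacturer's operating manual present → met
3. daily inspection log audit 50 days ago vs limit 45 → not met
4. on-site first responders 1 < 4 → not met
5. height/weight restriction signage present → met
6. incident report forms present → met
7. condition 'runs mobile/traveling rides' does not hold → requirement n/a → met
8. restraint system inspection 303 days ago vs limit 270 → not met
9. incidents reportable in the past year 2 > 0 → not met
10. operator training 109 days ago vs limit 120 → met
11. rides operating with open deficiencies 0 ≤ 2 → met
12. ride permit present → met
Not met: 1, 3, 4, 8, 9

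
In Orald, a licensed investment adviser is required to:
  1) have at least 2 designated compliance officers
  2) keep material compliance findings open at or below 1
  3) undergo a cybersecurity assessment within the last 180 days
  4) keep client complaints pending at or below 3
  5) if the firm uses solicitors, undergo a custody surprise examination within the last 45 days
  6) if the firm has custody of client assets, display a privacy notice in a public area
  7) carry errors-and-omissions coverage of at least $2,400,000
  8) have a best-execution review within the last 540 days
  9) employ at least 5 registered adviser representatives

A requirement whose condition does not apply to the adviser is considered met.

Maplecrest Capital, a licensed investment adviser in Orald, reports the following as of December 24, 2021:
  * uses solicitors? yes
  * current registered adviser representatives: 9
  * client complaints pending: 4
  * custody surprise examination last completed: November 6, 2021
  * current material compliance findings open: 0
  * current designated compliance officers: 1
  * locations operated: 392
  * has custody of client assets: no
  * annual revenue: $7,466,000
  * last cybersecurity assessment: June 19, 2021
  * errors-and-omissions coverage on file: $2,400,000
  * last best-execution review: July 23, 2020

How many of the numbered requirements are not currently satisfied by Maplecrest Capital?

4

1. designated compliance officers 1 < 2 → not met
2. material compliance findings open 0 ≤ 1 → met
3. cybersecurity assessment 188 days ago vs limit 180 → not met
4. client complaints pending 4 > 3 → not met
5. condition 'uses solicitors' holds; custody surprise examination 48 days ago vs limit 45 → not met
6. condition 'has custody of client assets' does not hold → requirement n/a → met
7. errors-and-omissions coverage $2,400,000 ≥ $2,400,000 → met
8. best-execution review 519 days ago vs limit 540 → met
9. registered adviser representatives 9 ≥ 5 → met
Not met: 4 of 9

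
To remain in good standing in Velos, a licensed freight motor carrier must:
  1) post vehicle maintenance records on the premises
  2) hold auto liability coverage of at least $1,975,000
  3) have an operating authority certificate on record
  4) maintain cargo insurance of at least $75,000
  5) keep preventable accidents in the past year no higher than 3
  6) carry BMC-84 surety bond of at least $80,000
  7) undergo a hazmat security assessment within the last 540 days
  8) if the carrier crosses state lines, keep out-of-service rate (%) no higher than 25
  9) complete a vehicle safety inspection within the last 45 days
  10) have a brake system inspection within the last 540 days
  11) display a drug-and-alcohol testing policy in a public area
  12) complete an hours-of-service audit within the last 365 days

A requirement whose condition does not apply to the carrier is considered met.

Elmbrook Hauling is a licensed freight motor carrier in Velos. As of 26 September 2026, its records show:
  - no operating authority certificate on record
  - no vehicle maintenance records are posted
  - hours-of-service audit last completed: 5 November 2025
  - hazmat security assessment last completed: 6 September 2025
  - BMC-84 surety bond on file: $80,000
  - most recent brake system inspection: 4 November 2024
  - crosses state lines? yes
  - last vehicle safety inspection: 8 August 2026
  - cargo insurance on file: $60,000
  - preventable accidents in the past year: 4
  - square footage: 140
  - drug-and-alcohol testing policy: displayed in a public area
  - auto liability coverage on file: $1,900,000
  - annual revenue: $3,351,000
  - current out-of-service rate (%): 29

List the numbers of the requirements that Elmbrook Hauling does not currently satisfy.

1. vehicle maintenance records absent → not met
2. auto liability coverage $1,900,000 < $1,975,000 → not met
3. operating authority certificate absent → not met
4. cargo insurance $60,000 < $75,000 → not met
5. preventable accidents in the past year 4 > 3 → not met
6. BMC-84 surety bond $80,000 ≥ $80,000 → met
7. hazmat security assessment 385 days ago vs limit 540 → met
8. condition 'crosses state lines' holds; out-of-service rate (%) 29 > 25 → not met
9. vehicle safety inspection 49 days ago vs limit 45 → not met
10. brake system inspection 691 days ago vs limit 540 → not met
11. drug-and-alcohol testing policy present → met
12. hours-of-service audit 325 days ago vs limit 365 → met
Not met: 1, 2, 3, 4, 5, 8, 9, 10

1, 2, 3, 4, 5, 8, 9, 10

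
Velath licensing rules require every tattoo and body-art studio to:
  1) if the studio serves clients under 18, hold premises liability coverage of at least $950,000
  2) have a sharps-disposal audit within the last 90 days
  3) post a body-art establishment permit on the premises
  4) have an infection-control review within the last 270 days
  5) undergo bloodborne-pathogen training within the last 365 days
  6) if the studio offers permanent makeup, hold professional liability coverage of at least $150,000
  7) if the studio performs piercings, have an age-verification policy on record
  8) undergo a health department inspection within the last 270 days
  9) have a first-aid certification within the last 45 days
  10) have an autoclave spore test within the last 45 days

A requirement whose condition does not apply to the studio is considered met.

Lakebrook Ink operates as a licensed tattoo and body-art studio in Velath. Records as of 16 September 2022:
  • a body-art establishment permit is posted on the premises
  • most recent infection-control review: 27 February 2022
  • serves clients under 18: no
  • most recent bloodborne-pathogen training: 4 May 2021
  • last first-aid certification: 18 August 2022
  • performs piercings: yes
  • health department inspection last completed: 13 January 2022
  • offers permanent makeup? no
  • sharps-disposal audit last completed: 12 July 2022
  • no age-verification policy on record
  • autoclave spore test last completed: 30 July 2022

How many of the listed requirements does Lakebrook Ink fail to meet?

1. condition 'serves clients under 18' does not hold → requirement n/a → met
2. sharps-disposal audit 66 days ago vs limit 90 → met
3. body-art establishment permit present → met
4. infection-control review 201 days ago vs limit 270 → met
5. bloodborne-pathogen training 500 days ago vs limit 365 → not met
6. condition 'offers permanent makeup' does not hold → requirement n/a → met
7. condition 'performs piercings' holds; age-verification policy absent → not met
8. health department inspection 246 days ago vs limit 270 → met
9. first-aid certification 29 days ago vs limit 45 → met
10. autoclave spore test 48 days ago vs limit 45 → not met
Not met: 3 of 10

3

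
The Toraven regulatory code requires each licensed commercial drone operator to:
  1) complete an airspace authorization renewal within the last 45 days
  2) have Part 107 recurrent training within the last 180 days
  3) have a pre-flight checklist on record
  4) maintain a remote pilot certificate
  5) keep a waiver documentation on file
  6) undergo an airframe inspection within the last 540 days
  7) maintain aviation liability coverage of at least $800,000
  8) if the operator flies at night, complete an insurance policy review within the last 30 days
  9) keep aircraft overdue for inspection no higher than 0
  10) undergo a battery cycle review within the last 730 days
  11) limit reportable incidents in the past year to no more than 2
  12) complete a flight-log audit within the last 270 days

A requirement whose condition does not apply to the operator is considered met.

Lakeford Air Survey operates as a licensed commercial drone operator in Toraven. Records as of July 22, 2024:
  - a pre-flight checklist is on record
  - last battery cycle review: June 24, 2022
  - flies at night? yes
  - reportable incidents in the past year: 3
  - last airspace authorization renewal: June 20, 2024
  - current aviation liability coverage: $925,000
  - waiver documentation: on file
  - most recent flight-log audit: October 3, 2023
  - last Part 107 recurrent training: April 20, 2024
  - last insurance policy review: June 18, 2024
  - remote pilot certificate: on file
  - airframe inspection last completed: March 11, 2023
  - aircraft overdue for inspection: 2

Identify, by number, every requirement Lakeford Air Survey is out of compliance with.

1. airspace authorization renewal 32 days ago vs limit 45 → met
2. Part 107 recurrent training 93 days ago vs limit 180 → met
3. pre-flight checklist present → met
4. remote pilot certificate present → met
5. waiver documentation present → met
6. airframe inspection 499 days ago vs limit 540 → met
7. aviation liability coverage $925,000 ≥ $800,000 → met
8. condition 'flies at night' holds; insurance policy review 34 days ago vs limit 30 → not met
9. aircraft overdue for inspection 2 > 0 → not met
10. battery cycle review 759 days ago vs limit 730 → not met
11. reportable incidents in the past year 3 > 2 → not met
12. flight-log audit 293 days ago vs limit 270 → not met
Not met: 8, 9, 10, 11, 12

8, 9, 10, 11, 12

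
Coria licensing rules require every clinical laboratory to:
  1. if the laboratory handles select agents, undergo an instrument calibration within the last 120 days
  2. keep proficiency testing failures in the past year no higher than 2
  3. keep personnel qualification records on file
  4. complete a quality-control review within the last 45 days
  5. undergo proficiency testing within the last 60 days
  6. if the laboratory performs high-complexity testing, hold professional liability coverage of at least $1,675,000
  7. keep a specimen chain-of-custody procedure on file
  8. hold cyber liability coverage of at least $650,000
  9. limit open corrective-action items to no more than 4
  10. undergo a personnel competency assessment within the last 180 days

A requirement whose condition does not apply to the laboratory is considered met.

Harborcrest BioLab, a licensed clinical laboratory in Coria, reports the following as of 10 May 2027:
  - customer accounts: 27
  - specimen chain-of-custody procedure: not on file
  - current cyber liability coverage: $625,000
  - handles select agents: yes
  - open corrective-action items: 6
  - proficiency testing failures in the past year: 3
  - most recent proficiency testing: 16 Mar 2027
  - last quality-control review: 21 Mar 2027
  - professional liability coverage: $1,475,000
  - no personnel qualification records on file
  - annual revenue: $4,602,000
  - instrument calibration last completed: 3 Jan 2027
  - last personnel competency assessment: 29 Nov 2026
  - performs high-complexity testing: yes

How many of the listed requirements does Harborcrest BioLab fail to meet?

8

1. condition 'handles select agents' holds; instrument calibration 127 days ago vs limit 120 → not met
2. proficiency testing failures in the past year 3 > 2 → not met
3. personnel qualification records absent → not met
4. quality-control review 50 days ago vs limit 45 → not met
5. proficiency testing 55 days ago vs limit 60 → met
6. condition 'performs high-complexity testing' holds; professional liability coverage $1,475,000 < $1,675,000 → not met
7. specimen chain-of-custody procedure absent → not met
8. cyber liability coverage $625,000 < $650,000 → not met
9. open corrective-action items 6 > 4 → not met
10. personnel competency assessment 162 days ago vs limit 180 → met
Not met: 8 of 10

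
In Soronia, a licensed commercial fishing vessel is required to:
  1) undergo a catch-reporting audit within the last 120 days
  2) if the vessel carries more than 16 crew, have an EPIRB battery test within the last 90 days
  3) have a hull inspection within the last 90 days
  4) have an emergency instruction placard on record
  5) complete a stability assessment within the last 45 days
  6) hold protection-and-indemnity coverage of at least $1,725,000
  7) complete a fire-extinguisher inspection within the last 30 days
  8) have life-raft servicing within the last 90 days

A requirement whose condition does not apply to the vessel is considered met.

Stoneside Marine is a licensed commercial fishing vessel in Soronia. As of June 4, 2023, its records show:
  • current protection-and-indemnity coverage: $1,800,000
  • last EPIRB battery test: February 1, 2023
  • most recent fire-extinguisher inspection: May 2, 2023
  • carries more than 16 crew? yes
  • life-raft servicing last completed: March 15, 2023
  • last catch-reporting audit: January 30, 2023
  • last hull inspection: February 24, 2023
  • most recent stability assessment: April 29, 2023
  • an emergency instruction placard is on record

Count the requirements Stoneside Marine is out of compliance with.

4

1. catch-reporting audit 125 days ago vs limit 120 → not met
2. condition 'carries more than 16 crew' holds; EPIRB battery test 123 days ago vs limit 90 → not met
3. hull inspection 100 days ago vs limit 90 → not met
4. emergency instruction placard present → met
5. stability assessment 36 days ago vs limit 45 → met
6. protection-and-indemnity coverage $1,800,000 ≥ $1,725,000 → met
7. fire-extinguisher inspection 33 days ago vs limit 30 → not met
8. life-raft servicing 81 days ago vs limit 90 → met
Not met: 4 of 8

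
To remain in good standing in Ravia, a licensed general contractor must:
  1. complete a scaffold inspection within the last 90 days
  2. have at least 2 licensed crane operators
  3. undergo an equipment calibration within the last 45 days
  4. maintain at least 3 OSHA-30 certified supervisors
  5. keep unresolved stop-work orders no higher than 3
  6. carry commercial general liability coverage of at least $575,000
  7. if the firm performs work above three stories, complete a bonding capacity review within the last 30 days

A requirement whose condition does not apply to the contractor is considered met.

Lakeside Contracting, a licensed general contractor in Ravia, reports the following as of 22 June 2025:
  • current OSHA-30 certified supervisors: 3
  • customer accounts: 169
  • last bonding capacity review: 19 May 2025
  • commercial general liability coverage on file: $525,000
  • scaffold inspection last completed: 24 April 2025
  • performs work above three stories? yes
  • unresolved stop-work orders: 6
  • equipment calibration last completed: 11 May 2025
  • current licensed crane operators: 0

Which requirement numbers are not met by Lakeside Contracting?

2, 5, 6, 7

1. scaffold inspection 59 days ago vs limit 90 → met
2. licensed crane operators 0 < 2 → not met
3. equipment calibration 42 days ago vs limit 45 → met
4. OSHA-30 certified supervisors 3 ≥ 3 → met
5. unresolved stop-work orders 6 > 3 → not met
6. commercial general liability coverage $525,000 < $575,000 → not met
7. condition 'performs work above three stories' holds; bonding capacity review 34 days ago vs limit 30 → not met
Not met: 2, 5, 6, 7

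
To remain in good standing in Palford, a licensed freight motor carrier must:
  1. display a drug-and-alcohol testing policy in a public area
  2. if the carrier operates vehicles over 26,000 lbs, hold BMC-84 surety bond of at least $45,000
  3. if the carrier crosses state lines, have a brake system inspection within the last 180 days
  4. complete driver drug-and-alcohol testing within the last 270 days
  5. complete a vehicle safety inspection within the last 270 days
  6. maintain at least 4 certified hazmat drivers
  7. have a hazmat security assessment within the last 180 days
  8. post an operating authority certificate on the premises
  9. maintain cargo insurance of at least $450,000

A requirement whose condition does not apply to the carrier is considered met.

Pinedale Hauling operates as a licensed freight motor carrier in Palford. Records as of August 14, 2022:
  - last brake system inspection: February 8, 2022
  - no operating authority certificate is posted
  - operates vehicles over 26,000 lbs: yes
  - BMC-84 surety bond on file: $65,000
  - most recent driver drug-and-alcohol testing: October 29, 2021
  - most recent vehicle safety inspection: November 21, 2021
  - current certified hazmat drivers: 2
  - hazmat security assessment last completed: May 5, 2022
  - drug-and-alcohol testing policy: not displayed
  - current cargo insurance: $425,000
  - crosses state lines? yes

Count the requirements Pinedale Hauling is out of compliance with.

6

1. drug-and-alcohol testing policy absent → not met
2. condition 'operates vehicles over 26,000 lbs' holds; BMC-84 surety bond $65,000 ≥ $45,000 → met
3. condition 'crosses state lines' holds; brake system inspection 187 days ago vs limit 180 → not met
4. driver drug-and-alcohol testing 289 days ago vs limit 270 → not met
5. vehicle safety inspection 266 days ago vs limit 270 → met
6. certified hazmat drivers 2 < 4 → not met
7. hazmat security assessment 101 days ago vs limit 180 → met
8. operating authority certificate absent → not met
9. cargo insurance $425,000 < $450,000 → not met
Not met: 6 of 9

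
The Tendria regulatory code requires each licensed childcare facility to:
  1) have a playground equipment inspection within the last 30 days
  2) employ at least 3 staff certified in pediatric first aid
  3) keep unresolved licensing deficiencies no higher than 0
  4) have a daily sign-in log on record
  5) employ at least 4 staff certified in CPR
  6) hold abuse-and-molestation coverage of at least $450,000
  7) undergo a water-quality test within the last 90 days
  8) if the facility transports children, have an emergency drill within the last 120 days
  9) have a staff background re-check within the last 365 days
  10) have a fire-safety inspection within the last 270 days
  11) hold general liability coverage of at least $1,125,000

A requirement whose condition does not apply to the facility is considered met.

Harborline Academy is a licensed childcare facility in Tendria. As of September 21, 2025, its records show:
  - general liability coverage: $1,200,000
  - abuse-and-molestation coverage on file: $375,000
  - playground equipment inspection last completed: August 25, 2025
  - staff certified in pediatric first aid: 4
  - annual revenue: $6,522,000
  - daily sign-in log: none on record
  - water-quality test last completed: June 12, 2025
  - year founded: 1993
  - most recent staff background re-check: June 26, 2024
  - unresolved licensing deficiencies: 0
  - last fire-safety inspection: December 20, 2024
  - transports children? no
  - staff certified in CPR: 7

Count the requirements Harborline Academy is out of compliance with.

5

1. playground equipment inspection 27 days ago vs limit 30 → met
2. staff certified in pediatric first aid 4 ≥ 3 → met
3. unresolved licensing deficiencies 0 ≤ 0 → met
4. daily sign-in log absent → not met
5. staff certified in CPR 7 ≥ 4 → met
6. abuse-and-molestation coverage $375,000 < $450,000 → not met
7. water-quality test 101 days ago vs limit 90 → not met
8. condition 'transports children' does not hold → requirement n/a → met
9. staff background re-check 452 days ago vs limit 365 → not met
10. fire-safety inspection 275 days ago vs limit 270 → not met
11. general liability coverage $1,200,000 ≥ $1,125,000 → met
Not met: 5 of 11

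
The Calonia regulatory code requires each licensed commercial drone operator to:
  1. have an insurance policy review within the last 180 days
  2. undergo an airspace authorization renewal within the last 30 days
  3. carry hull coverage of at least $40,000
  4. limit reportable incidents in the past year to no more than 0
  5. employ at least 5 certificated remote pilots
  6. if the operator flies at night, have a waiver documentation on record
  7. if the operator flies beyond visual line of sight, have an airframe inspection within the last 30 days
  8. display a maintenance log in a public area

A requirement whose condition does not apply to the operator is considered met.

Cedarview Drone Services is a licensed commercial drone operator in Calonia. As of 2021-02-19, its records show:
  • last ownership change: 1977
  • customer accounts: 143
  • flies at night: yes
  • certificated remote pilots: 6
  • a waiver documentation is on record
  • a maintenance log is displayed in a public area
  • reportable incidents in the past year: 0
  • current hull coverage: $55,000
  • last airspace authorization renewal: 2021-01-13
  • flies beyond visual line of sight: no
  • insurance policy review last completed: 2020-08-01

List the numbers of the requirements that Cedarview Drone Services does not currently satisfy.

1. insurance policy review 202 days ago vs limit 180 → not met
2. airspace authorization renewal 37 days ago vs limit 30 → not met
3. hull coverage $55,000 ≥ $40,000 → met
4. reportable incidents in the past year 0 ≤ 0 → met
5. certificated remote pilots 6 ≥ 5 → met
6. condition 'flies at night' holds; waiver documentation present → met
7. condition 'flies beyond visual line of sight' does not hold → requirement n/a → met
8. maintenance log present → met
Not met: 1, 2

1, 2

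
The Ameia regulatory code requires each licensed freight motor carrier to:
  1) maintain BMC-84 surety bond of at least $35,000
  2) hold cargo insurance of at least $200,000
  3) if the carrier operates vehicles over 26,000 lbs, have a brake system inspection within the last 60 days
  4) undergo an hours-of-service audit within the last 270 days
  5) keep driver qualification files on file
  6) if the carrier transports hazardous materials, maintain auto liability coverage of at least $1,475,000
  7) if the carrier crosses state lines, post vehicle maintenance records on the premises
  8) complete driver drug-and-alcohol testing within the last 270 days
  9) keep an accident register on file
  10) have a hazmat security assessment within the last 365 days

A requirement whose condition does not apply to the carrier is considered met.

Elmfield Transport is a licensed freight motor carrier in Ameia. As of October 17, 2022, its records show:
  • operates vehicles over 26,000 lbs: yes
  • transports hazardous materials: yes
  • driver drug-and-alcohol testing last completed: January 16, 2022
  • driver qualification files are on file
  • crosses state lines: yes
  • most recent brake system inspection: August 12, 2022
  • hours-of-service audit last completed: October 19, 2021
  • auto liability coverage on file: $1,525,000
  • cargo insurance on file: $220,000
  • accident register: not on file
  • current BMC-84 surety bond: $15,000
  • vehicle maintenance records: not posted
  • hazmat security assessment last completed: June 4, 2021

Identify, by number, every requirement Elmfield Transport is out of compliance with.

1. BMC-84 surety bond $15,000 < $35,000 → not met
2. cargo insurance $220,000 ≥ $200,000 → met
3. condition 'operates vehicles over 26,000 lbs' holds; brake system inspection 66 days ago vs limit 60 → not met
4. hours-of-service audit 363 days ago vs limit 270 → not met
5. driver qualification files present → met
6. condition 'transports hazardous materials' holds; auto liability coverage $1,525,000 ≥ $1,475,000 → met
7. condition 'crosses state lines' holds; vehicle maintenance records absent → not met
8. driver drug-and-alcohol testing 274 days ago vs limit 270 → not met
9. accident register absent → not met
10. hazmat security assessment 500 days ago vs limit 365 → not met
Not met: 1, 3, 4, 7, 8, 9, 10

1, 3, 4, 7, 8, 9, 10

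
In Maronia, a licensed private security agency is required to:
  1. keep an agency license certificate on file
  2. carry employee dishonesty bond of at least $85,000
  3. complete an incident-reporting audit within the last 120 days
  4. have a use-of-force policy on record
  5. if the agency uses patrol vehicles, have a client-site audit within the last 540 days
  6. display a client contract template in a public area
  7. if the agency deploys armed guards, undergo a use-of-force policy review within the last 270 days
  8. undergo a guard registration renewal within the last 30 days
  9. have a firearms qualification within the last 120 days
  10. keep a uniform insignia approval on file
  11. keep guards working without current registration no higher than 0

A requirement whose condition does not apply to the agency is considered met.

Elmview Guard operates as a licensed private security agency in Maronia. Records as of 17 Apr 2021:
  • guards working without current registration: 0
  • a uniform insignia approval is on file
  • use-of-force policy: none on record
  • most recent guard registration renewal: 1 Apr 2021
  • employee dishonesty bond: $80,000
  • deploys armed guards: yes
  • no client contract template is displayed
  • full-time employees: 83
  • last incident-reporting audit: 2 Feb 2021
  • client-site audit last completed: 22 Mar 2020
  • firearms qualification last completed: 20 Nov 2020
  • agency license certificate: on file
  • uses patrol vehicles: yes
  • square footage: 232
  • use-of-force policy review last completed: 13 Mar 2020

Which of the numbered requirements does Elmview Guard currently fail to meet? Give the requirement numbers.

1. agency license certificate present → met
2. employee dishonesty bond $80,000 < $85,000 → not met
3. incident-reporting audit 74 days ago vs limit 120 → met
4. use-of-force policy absent → not met
5. condition 'uses patrol vehicles' holds; client-site audit 391 days ago vs limit 540 → met
6. client contract template absent → not met
7. condition 'deploys armed guards' holds; use-of-force policy review 400 days ago vs limit 270 → not met
8. guard registration renewal 16 days ago vs limit 30 → met
9. firearms qualification 148 days ago vs limit 120 → not met
10. uniform insignia approval present → met
11. guards working without current registration 0 ≤ 0 → met
Not met: 2, 4, 6, 7, 9

2, 4, 6, 7, 9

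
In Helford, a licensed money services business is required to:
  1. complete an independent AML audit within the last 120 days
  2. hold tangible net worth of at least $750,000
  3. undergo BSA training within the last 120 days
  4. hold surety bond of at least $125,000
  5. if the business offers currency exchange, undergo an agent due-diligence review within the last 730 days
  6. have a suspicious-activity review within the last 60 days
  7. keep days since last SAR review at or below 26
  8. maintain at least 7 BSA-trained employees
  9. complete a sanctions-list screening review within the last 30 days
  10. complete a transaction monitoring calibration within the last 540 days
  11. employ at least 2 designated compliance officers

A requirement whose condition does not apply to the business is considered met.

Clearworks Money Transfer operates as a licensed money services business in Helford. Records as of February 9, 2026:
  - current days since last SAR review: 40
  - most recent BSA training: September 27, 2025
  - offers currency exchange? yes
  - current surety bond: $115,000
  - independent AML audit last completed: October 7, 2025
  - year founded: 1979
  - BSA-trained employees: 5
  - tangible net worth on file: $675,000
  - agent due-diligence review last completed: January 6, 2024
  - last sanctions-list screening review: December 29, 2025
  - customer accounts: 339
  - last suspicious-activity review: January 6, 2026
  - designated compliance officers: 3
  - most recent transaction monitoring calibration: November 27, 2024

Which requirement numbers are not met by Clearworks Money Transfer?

1, 2, 3, 4, 5, 7, 8, 9

1. independent AML audit 125 days ago vs limit 120 → not met
2. tangible net worth $675,000 < $750,000 → not met
3. BSA training 135 days ago vs limit 120 → not met
4. surety bond $115,000 < $125,000 → not met
5. condition 'offers currency exchange' holds; agent due-diligence review 765 days ago vs limit 730 → not met
6. suspicious-activity review 34 days ago vs limit 60 → met
7. days since last SAR review 40 > 26 → not met
8. BSA-trained employees 5 < 7 → not met
9. sanctions-list screening review 42 days ago vs limit 30 → not met
10. transaction monitoring calibration 439 days ago vs limit 540 → met
11. designated compliance officers 3 ≥ 2 → met
Not met: 1, 2, 3, 4, 5, 7, 8, 9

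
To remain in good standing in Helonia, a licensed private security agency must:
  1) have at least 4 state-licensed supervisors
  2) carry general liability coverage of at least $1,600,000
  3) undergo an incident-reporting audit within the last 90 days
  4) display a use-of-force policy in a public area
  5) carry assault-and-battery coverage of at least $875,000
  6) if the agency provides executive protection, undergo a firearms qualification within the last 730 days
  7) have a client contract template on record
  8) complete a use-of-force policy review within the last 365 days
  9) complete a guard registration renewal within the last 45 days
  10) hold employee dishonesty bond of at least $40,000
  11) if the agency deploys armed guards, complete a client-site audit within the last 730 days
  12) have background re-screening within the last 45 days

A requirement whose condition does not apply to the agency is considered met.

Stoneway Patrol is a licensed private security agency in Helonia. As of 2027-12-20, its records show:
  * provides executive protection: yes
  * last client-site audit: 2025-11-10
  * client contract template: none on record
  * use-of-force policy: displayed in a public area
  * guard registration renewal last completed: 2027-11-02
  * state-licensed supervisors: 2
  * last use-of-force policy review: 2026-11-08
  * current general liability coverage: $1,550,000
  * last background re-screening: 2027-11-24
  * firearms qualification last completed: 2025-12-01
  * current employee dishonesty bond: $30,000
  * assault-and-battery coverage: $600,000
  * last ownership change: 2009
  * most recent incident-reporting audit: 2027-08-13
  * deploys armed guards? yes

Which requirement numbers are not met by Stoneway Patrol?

1, 2, 3, 5, 6, 7, 8, 9, 10, 11

1. state-licensed supervisors 2 < 4 → not met
2. general liability coverage $1,550,000 < $1,600,000 → not met
3. incident-reporting audit 129 days ago vs limit 90 → not met
4. use-of-force policy present → met
5. assault-and-battery coverage $600,000 < $875,000 → not met
6. condition 'provides executive protection' holds; firearms qualification 749 days ago vs limit 730 → not met
7. client contract template absent → not met
8. use-of-force policy review 407 days ago vs limit 365 → not met
9. guard registration renewal 48 days ago vs limit 45 → not met
10. employee dishonesty bond $30,000 < $40,000 → not met
11. condition 'deploys armed guards' holds; client-site audit 770 days ago vs limit 730 → not met
12. background re-screening 26 days ago vs limit 45 → met
Not met: 1, 2, 3, 5, 6, 7, 8, 9, 10, 11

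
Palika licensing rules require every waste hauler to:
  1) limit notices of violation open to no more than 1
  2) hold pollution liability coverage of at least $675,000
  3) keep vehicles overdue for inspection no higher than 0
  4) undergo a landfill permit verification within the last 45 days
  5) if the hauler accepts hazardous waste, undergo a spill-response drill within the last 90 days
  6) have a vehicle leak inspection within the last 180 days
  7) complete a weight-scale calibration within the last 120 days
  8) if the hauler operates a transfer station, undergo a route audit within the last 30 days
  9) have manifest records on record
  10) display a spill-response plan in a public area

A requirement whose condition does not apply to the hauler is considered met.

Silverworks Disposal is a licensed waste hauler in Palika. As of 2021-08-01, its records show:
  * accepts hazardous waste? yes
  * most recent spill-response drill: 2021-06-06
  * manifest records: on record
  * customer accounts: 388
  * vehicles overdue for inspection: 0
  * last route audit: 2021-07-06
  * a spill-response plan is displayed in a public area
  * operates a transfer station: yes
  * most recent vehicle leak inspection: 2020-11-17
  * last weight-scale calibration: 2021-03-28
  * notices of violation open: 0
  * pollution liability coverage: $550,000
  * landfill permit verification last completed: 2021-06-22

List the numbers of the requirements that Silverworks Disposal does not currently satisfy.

1. notices of violation open 0 ≤ 1 → met
2. pollution liability coverage $550,000 < $675,000 → not met
3. vehicles overdue for inspection 0 ≤ 0 → met
4. landfill permit verification 40 days ago vs limit 45 → met
5. condition 'accepts hazardous waste' holds; spill-response drill 56 days ago vs limit 90 → met
6. vehicle leak inspection 257 days ago vs limit 180 → not met
7. weight-scale calibration 126 days ago vs limit 120 → not met
8. condition 'operates a transfer station' holds; route audit 26 days ago vs limit 30 → met
9. manifest records present → met
10. spill-response plan present → met
Not met: 2, 6, 7

2, 6, 7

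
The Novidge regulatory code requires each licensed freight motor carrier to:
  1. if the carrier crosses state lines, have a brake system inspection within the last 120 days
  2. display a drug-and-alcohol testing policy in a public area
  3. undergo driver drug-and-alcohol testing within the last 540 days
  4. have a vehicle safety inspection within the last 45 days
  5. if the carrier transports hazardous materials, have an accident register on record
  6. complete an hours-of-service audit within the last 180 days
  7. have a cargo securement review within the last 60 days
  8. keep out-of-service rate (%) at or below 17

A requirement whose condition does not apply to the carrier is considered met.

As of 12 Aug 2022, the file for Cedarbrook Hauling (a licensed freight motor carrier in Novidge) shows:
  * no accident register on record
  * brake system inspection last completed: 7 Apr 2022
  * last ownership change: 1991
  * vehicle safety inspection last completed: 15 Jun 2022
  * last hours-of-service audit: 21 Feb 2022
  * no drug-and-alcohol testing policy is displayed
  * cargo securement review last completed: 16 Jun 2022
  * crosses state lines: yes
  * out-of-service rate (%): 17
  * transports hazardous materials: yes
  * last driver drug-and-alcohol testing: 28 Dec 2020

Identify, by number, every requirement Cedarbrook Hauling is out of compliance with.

1, 2, 3, 4, 5

1. condition 'crosses state lines' holds; brake system inspection 127 days ago vs limit 120 → not met
2. drug-and-alcohol testing policy absent → not met
3. driver drug-and-alcohol testing 592 days ago vs limit 540 → not met
4. vehicle safety inspection 58 days ago vs limit 45 → not met
5. condition 'transports hazardous materials' holds; accident register absent → not met
6. hours-of-service audit 172 days ago vs limit 180 → met
7. cargo securement review 57 days ago vs limit 60 → met
8. out-of-service rate (%) 17 ≤ 17 → met
Not met: 1, 2, 3, 4, 5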